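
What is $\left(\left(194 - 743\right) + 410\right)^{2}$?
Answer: $19321$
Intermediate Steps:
$\left(\left(194 - 743\right) + 410\right)^{2} = \left(-549 + 410\right)^{2} = \left(-139\right)^{2} = 19321$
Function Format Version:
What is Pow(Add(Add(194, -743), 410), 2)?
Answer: 19321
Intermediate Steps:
Pow(Add(Add(194, -743), 410), 2) = Pow(Add(-549, 410), 2) = Pow(-139, 2) = 19321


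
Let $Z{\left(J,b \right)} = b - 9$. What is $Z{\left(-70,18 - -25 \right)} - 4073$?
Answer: $-4039$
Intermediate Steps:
$Z{\left(J,b \right)} = -9 + b$
$Z{\left(-70,18 - -25 \right)} - 4073 = \left(-9 + \left(18 - -25\right)\right) - 4073 = \left(-9 + \left(18 + 25\right)\right) - 4073 = \left(-9 + 43\right) - 4073 = 34 - 4073 = -4039$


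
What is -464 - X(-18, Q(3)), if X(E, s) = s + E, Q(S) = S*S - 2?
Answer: -453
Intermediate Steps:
Q(S) = -2 + S² (Q(S) = S² - 2 = -2 + S²)
X(E, s) = E + s
-464 - X(-18, Q(3)) = -464 - (-18 + (-2 + 3²)) = -464 - (-18 + (-2 + 9)) = -464 - (-18 + 7) = -464 - 1*(-11) = -464 + 11 = -453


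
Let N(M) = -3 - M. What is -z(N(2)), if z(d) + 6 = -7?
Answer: 13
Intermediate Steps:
z(d) = -13 (z(d) = -6 - 7 = -13)
-z(N(2)) = -1*(-13) = 13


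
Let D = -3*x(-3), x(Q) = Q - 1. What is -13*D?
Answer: -156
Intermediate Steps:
x(Q) = -1 + Q
D = 12 (D = -3*(-1 - 3) = -3*(-4) = 12)
-13*D = -13*12 = -156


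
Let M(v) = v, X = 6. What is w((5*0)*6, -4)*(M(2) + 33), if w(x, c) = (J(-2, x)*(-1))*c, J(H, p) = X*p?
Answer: 0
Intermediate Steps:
J(H, p) = 6*p
w(x, c) = -6*c*x (w(x, c) = ((6*x)*(-1))*c = (-6*x)*c = -6*c*x)
w((5*0)*6, -4)*(M(2) + 33) = (-6*(-4)*(5*0)*6)*(2 + 33) = -6*(-4)*0*6*35 = -6*(-4)*0*35 = 0*35 = 0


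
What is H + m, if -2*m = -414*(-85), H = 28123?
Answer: 10528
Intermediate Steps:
m = -17595 (m = -(-207)*(-85) = -½*35190 = -17595)
H + m = 28123 - 17595 = 10528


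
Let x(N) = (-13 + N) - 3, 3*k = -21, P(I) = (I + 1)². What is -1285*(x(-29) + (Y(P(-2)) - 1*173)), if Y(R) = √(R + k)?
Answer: 280130 - 1285*I*√6 ≈ 2.8013e+5 - 3147.6*I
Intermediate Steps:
P(I) = (1 + I)²
k = -7 (k = (⅓)*(-21) = -7)
Y(R) = √(-7 + R) (Y(R) = √(R - 7) = √(-7 + R))
x(N) = -16 + N
-1285*(x(-29) + (Y(P(-2)) - 1*173)) = -1285*((-16 - 29) + (√(-7 + (1 - 2)²) - 1*173)) = -1285*(-45 + (√(-7 + (-1)²) - 173)) = -1285*(-45 + (√(-7 + 1) - 173)) = -1285*(-45 + (√(-6) - 173)) = -1285*(-45 + (I*√6 - 173)) = -1285*(-45 + (-173 + I*√6)) = -1285*(-218 + I*√6) = 280130 - 1285*I*√6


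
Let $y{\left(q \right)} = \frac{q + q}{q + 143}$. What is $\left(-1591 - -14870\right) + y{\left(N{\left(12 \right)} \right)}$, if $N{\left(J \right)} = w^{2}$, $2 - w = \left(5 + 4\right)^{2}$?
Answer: $\frac{42392809}{3192} \approx 13281.0$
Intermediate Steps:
$w = -79$ ($w = 2 - \left(5 + 4\right)^{2} = 2 - 9^{2} = 2 - 81 = -79$)
$N{\left(J \right)} = 6241$ ($N{\left(J \right)} = \left(-79\right)^{2} = 6241$)
$y{\left(q \right)} = \frac{2 q}{143 + q}$
$\left(-1591 - -14870\right) + y{\left(N{\left(12 \right)} \right)} = \left(-1591 - -14870\right) + 2 \cdot 6241 \frac{1}{143 + 6241} = \left(-1591 + 14870\right) + 2 \cdot 6241 \cdot \frac{1}{6384} = 13279 + 2 \cdot 6241 \cdot \frac{1}{6384} = 13279 + \frac{6241}{3192} = \frac{42392809}{3192}$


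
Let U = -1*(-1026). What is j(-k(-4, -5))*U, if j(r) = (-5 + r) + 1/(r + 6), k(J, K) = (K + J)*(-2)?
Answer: -47367/2 ≈ -23684.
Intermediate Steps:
k(J, K) = -2*J - 2*K (k(J, K) = (J + K)*(-2) = -2*J - 2*K)
U = 1026
j(r) = -5 + r + 1/(6 + r) (j(r) = (-5 + r) + 1/(6 + r) = -5 + r + 1/(6 + r))
j(-k(-4, -5))*U = ((-29 - (-2*(-4) - 2*(-5)) + (-(-2*(-4) - 2*(-5)))²)/(6 - (-2*(-4) - 2*(-5))))*1026 = ((-29 - (8 + 10) + (-(8 + 10))²)/(6 - (8 + 10)))*1026 = ((-29 - 1*18 + (-1*18)²)/(6 - 1*18))*1026 = ((-29 - 18 + (-18)²)/(6 - 18))*1026 = ((-29 - 18 + 324)/(-12))*1026 = -1/12*277*1026 = -277/12*1026 = -47367/2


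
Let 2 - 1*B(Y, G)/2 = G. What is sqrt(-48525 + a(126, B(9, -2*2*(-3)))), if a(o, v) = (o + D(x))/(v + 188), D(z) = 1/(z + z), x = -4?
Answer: 13*I*sqrt(8103837)/168 ≈ 220.28*I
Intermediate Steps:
D(z) = 1/(2*z)
B(Y, G) = 4 - 2*G
a(o, v) = (-1/8 + o)/(188 + v) (a(o, v) = (o + (1/2)/(-4))/(v + 188) = (o + (1/2)*(-1/4))/(188 + v) = (o - 1/8)/(188 + v) = (-1/8 + o)/(188 + v))
sqrt(-48525 + a(126, B(9, -2*2*(-3)))) = sqrt(-48525 + (-1/8 + 126)/(188 + (4 - 2*(-2*2)*(-3)))) = sqrt(-48525 + (1007/8)/(188 + (4 - (-8)*(-3)))) = sqrt(-48525 + (1007/8)/(188 + (4 - 2*12))) = sqrt(-48525 + (1007/8)/(188 + (4 - 24))) = sqrt(-48525 + (1007/8)/(188 - 20)) = sqrt(-48525 + (1007/8)/168) = sqrt(-48525 + (1/168)*(1007/8)) = sqrt(-48525 + 1007/1344) = sqrt(-65216593/1344) = 13*I*sqrt(8103837)/168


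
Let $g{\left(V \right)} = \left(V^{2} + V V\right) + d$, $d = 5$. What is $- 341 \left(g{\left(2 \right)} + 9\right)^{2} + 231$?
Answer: $-164813$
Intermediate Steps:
$g{\left(V \right)} = 5 + 2 V^{2}$ ($g{\left(V \right)} = \left(V^{2} + V V\right) + 5 = \left(V^{2} + V^{2}\right) + 5 = 2 V^{2} + 5 = 5 + 2 V^{2}$)
$- 341 \left(g{\left(2 \right)} + 9\right)^{2} + 231 = - 341 \left(\left(5 + 2 \cdot 2^{2}\right) + 9\right)^{2} + 231 = - 341 \left(\left(5 + 2 \cdot 4\right) + 9\right)^{2} + 231 = - 341 \left(\left(5 + 8\right) + 9\right)^{2} + 231 = - 341 \left(13 + 9\right)^{2} + 231 = - 341 \cdot 22^{2} + 231 = \left(-341\right) 484 + 231 = -165044 + 231 = -164813$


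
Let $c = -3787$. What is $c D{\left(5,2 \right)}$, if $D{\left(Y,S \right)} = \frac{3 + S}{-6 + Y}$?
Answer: $18935$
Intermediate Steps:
$D{\left(Y,S \right)} = \frac{3 + S}{-6 + Y}$
$c D{\left(5,2 \right)} = - 3787 \frac{3 + 2}{-6 + 5} = - 3787 \frac{1}{-1} \cdot 5 = - 3787 \left(\left(-1\right) 5\right) = \left(-3787\right) \left(-5\right) = 18935$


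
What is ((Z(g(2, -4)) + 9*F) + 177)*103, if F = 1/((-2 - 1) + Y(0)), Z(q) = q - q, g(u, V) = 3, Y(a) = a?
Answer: 17922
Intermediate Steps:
Z(q) = 0
F = -⅓ (F = 1/((-2 - 1) + 0) = 1/(-3 + 0) = 1/(-3) = -⅓ ≈ -0.33333)
((Z(g(2, -4)) + 9*F) + 177)*103 = ((0 + 9*(-⅓)) + 177)*103 = ((0 - 3) + 177)*103 = (-3 + 177)*103 = 174*103 = 17922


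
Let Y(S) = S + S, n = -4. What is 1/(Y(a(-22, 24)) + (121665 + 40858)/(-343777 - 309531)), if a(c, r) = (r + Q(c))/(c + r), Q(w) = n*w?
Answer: 653308/73007973 ≈ 0.0089484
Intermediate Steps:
Q(w) = -4*w
a(c, r) = (r - 4*c)/(c + r)
Y(S) = 2*S
1/(Y(a(-22, 24)) + (121665 + 40858)/(-343777 - 309531)) = 1/(2*((24 - 4*(-22))/(-22 + 24)) + (121665 + 40858)/(-343777 - 309531)) = 1/(2*((24 + 88)/2) + 162523/(-653308)) = 1/(2*((1/2)*112) + 162523*(-1/653308)) = 1/(2*56 - 162523/653308) = 1/(112 - 162523/653308) = 1/(73007973/653308) = 653308/73007973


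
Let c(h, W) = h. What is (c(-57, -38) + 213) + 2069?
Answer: 2225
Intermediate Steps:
(c(-57, -38) + 213) + 2069 = (-57 + 213) + 2069 = 156 + 2069 = 2225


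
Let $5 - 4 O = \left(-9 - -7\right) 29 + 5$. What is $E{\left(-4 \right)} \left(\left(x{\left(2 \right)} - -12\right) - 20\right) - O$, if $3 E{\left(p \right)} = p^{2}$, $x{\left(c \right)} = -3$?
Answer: $- \frac{439}{6} \approx -73.167$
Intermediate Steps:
$E{\left(p \right)} = \frac{p^{2}}{3}$
$O = \frac{29}{2}$ ($O = \frac{5}{4} - \frac{\left(-9 - -7\right) 29 + 5}{4} = \frac{5}{4} - \frac{\left(-9 + 7\right) 29 + 5}{4} = \frac{5}{4} - \frac{\left(-2\right) 29 + 5}{4} = \frac{5}{4} - \frac{-58 + 5}{4} = \frac{5}{4} - - \frac{53}{4} = \frac{5}{4} + \frac{53}{4} = \frac{29}{2} \approx 14.5$)
$E{\left(-4 \right)} \left(\left(x{\left(2 \right)} - -12\right) - 20\right) - O = \frac{\left(-4\right)^{2}}{3} \left(\left(-3 - -12\right) - 20\right) - \frac{29}{2} = \frac{1}{3} \cdot 16 \left(\left(-3 + 12\right) - 20\right) - \frac{29}{2} = \frac{16 \left(9 - 20\right)}{3} - \frac{29}{2} = \frac{16}{3} \left(-11\right) - \frac{29}{2} = - \frac{176}{3} - \frac{29}{2} = - \frac{439}{6}$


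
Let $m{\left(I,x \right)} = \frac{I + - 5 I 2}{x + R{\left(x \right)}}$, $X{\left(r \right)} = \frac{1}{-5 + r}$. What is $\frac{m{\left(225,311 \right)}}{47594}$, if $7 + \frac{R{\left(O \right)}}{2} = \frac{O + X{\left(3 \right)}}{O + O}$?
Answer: $- \frac{4665}{32673281} \approx -0.00014278$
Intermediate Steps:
$R{\left(O \right)} = -14 + \frac{- \frac{1}{2} + O}{O}$ ($R{\left(O \right)} = -14 + 2 \frac{O + \frac{1}{-5 + 3}}{O + O} = -14 + 2 \frac{O + \frac{1}{-2}}{2 O} = -14 + 2 \left(O - \frac{1}{2}\right) \frac{1}{2 O} = -14 + 2 \left(- \frac{1}{2} + O\right) \frac{1}{2 O} = -14 + 2 \frac{- \frac{1}{2} + O}{2 O} = -14 + \frac{- \frac{1}{2} + O}{O}$)
$m{\left(I,x \right)} = - \frac{9 I}{-13 + x - \frac{1}{2 x}}$ ($m{\left(I,x \right)} = \frac{I + - 5 I 2}{x - \left(13 + \frac{1}{2 x}\right)} = \frac{I - 10 I}{-13 + x - \frac{1}{2 x}} = \frac{\left(-9\right) I}{-13 + x - \frac{1}{2 x}} = - \frac{9 I}{-13 + x - \frac{1}{2 x}}$)
$\frac{m{\left(225,311 \right)}}{47594} = \frac{\left(-18\right) 225 \cdot 311 \frac{1}{-1 + 2 \cdot 311 \left(-13 + 311\right)}}{47594} = \left(-18\right) 225 \cdot 311 \frac{1}{-1 + 2 \cdot 311 \cdot 298} \cdot \frac{1}{47594} = \left(-18\right) 225 \cdot 311 \frac{1}{-1 + 185356} \cdot \frac{1}{47594} = \left(-18\right) 225 \cdot 311 \cdot \frac{1}{185355} \cdot \frac{1}{47594} = \left(- \frac{9330}{1373}\right) \frac{1}{47594} = - \frac{4665}{32673281}$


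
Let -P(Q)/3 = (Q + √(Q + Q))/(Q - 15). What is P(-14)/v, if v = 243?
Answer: -14/2349 + 2*I*√7/2349 ≈ -0.00596 + 0.0022527*I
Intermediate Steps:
P(Q) = -3*(Q + √2*√Q)/(-15 + Q) (P(Q) = -3*(Q + √(Q + Q))/(Q - 15) = -3*(Q + √(2*Q))/(-15 + Q) = -3*(Q + √2*√Q)/(-15 + Q))
P(-14)/v = (3*(-1*(-14) - √2*√(-14))/(-15 - 14))/243 = (3*(14 - √2*I*√14)/(-29))*(1/243) = (3*(-1/29)*(14 - 2*I*√7))*(1/243) = (-42/29 + 6*I*√7/29)*(1/243) = -14/2349 + 2*I*√7/2349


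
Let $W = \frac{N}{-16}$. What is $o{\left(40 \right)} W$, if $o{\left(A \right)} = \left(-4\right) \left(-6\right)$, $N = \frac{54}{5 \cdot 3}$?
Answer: $- \frac{27}{5} \approx -5.4$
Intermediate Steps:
$N = \frac{18}{5}$ ($N = \frac{54}{15} = 54 \cdot \frac{1}{15} = \frac{18}{5} \approx 3.6$)
$o{\left(A \right)} = 24$
$W = - \frac{9}{40}$ ($W = \frac{18}{5 \left(-16\right)} = \frac{18}{5} \left(- \frac{1}{16}\right) = - \frac{9}{40} \approx -0.225$)
$o{\left(40 \right)} W = 24 \left(- \frac{9}{40}\right) = - \frac{27}{5}$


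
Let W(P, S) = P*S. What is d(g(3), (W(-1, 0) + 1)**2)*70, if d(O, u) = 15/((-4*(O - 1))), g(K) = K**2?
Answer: -525/16 ≈ -32.813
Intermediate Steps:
d(O, u) = 15/(4 - 4*O) (d(O, u) = 15/((-4*(-1 + O))) = 15/(4 - 4*O))
d(g(3), (W(-1, 0) + 1)**2)*70 = -15/(-4 + 4*3**2)*70 = -15/(-4 + 4*9)*70 = -15/(-4 + 36)*70 = -15/32*70 = -525/16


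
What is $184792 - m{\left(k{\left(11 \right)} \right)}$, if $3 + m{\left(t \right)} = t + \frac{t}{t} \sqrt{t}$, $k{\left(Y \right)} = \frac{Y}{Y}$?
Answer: $184793$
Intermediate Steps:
$k{\left(Y \right)} = 1$
$m{\left(t \right)} = -3 + t + \sqrt{t}$ ($m{\left(t \right)} = -3 + \left(t + \frac{t}{t} \sqrt{t}\right) = -3 + \left(t + 1 \sqrt{t}\right) = -3 + \left(t + \sqrt{t}\right) = -3 + t + \sqrt{t}$)
$184792 - m{\left(k{\left(11 \right)} \right)} = 184792 - \left(-3 + 1 + \sqrt{1}\right) = 184792 - \left(-3 + 1 + 1\right) = 184792 - -1 = 184792 + 1 = 184793$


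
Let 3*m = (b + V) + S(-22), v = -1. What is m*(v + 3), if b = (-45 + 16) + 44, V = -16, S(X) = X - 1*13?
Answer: -24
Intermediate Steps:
S(X) = -13 + X (S(X) = X - 13 = -13 + X)
b = 15 (b = -29 + 44 = 15)
m = -12 (m = ((15 - 16) + (-13 - 22))/3 = (-1 - 35)/3 = (⅓)*(-36) = -12)
m*(v + 3) = -12*(-1 + 3) = -12*2 = -24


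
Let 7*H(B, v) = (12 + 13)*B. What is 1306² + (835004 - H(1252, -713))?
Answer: 17753180/7 ≈ 2.5362e+6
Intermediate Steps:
H(B, v) = 25*B/7 (H(B, v) = ((12 + 13)*B)/7 = (25*B)/7 = 25*B/7)
1306² + (835004 - H(1252, -713)) = 1306² + (835004 - 25*1252/7) = 1705636 + (835004 - 1*31300/7) = 1705636 + (835004 - 31300/7) = 1705636 + 5813728/7 = 17753180/7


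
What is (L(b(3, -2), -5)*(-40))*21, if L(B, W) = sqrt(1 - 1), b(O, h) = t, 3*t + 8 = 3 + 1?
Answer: 0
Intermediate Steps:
t = -4/3 (t = -8/3 + (3 + 1)/3 = -8/3 + (1/3)*4 = -8/3 + 4/3 = -4/3 ≈ -1.3333)
b(O, h) = -4/3
L(B, W) = 0 (L(B, W) = sqrt(0) = 0)
(L(b(3, -2), -5)*(-40))*21 = (0*(-40))*21 = 0*21 = 0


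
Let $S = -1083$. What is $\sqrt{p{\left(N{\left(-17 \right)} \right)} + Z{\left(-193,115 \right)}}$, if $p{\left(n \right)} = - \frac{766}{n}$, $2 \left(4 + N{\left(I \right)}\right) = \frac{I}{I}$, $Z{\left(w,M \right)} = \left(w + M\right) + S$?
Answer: $\frac{i \sqrt{46165}}{7} \approx 30.694 i$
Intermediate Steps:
$Z{\left(w,M \right)} = -1083 + M + w$ ($Z{\left(w,M \right)} = \left(w + M\right) - 1083 = \left(M + w\right) - 1083 = -1083 + M + w$)
$N{\left(I \right)} = - \frac{7}{2}$ ($N{\left(I \right)} = -4 + \frac{I \frac{1}{I}}{2} = -4 + \frac{1}{2} \cdot 1 = -4 + \frac{1}{2} = - \frac{7}{2}$)
$\sqrt{p{\left(N{\left(-17 \right)} \right)} + Z{\left(-193,115 \right)}} = \sqrt{- \frac{766}{- \frac{7}{2}} - 1161} = \sqrt{\left(-766\right) \left(- \frac{2}{7}\right) - 1161} = \sqrt{\frac{1532}{7} - 1161} = \sqrt{- \frac{6595}{7}} = \frac{i \sqrt{46165}}{7}$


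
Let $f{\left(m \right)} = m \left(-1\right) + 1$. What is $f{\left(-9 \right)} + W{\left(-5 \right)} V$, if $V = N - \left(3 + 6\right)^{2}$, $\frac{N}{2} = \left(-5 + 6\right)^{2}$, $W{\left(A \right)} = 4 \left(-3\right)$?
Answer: $958$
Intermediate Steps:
$W{\left(A \right)} = -12$
$f{\left(m \right)} = 1 - m$ ($f{\left(m \right)} = - m + 1 = 1 - m$)
$N = 2$ ($N = 2 \left(-5 + 6\right)^{2} = 2 \cdot 1^{2} = 2 \cdot 1 = 2$)
$V = -79$ ($V = 2 - \left(3 + 6\right)^{2} = 2 - 9^{2} = 2 - 81 = -79$)
$f{\left(-9 \right)} + W{\left(-5 \right)} V = \left(1 - -9\right) - -948 = \left(1 + 9\right) + 948 = 10 + 948 = 958$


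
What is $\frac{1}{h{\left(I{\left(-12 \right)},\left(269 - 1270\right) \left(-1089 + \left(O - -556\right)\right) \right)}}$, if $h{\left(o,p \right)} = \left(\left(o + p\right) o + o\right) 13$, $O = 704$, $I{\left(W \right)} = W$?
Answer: $\frac{1}{26704392} \approx 3.7447 \cdot 10^{-8}$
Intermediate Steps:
$h{\left(o,p \right)} = 13 o + 13 o \left(o + p\right)$ ($h{\left(o,p \right)} = \left(o \left(o + p\right) + o\right) 13 = \left(o + o \left(o + p\right)\right) 13 = 13 o + 13 o \left(o + p\right)$)
$\frac{1}{h{\left(I{\left(-12 \right)},\left(269 - 1270\right) \left(-1089 + \left(O - -556\right)\right) \right)}} = \frac{1}{13 \left(-12\right) \left(1 - 12 + \left(269 - 1270\right) \left(-1089 + \left(704 - -556\right)\right)\right)} = \frac{1}{13 \left(-12\right) \left(1 - 12 - 1001 \left(-1089 + \left(704 + 556\right)\right)\right)} = \frac{1}{13 \left(-12\right) \left(1 - 12 - 1001 \left(-1089 + 1260\right)\right)} = \frac{1}{13 \left(-12\right) \left(1 - 12 - 171171\right)} = \frac{1}{13 \left(-12\right) \left(-171182\right)} = \frac{1}{26704392}$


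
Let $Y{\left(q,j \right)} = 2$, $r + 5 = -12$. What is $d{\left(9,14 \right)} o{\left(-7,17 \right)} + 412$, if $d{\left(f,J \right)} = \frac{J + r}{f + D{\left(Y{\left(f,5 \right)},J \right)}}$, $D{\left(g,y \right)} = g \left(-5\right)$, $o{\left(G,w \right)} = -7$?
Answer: $391$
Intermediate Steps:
$r = -17$ ($r = -5 - 12 = -17$)
$D{\left(g,y \right)} = - 5 g$
$d{\left(f,J \right)} = \frac{-17 + J}{-10 + f}$ ($d{\left(f,J \right)} = \frac{J - 17}{f - 10} = \frac{-17 + J}{f - 10} = \frac{-17 + J}{-10 + f}$)
$d{\left(9,14 \right)} o{\left(-7,17 \right)} + 412 = \frac{-17 + 14}{-10 + 9} \left(-7\right) + 412 = \frac{1}{-1} \left(-3\right) \left(-7\right) + 412 = \left(-1\right) \left(-3\right) \left(-7\right) + 412 = 3 \left(-7\right) + 412 = -21 + 412 = 391$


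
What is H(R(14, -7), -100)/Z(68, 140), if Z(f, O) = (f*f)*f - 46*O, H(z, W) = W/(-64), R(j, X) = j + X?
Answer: 25/4927872 ≈ 5.0732e-6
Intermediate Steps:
R(j, X) = X + j
H(z, W) = -W/64 (H(z, W) = W*(-1/64) = -W/64)
Z(f, O) = f³ - 46*O (Z(f, O) = f²*f - 46*O = f³ - 46*O)
H(R(14, -7), -100)/Z(68, 140) = (-1/64*(-100))/(68³ - 46*140) = 25/(16*(314432 - 6440)) = (25/16)/307992 = (25/16)*(1/307992) = 25/4927872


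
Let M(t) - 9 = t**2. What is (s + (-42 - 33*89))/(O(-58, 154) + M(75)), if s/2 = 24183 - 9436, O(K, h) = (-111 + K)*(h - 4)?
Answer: -26515/19716 ≈ -1.3448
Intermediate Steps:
M(t) = 9 + t**2
O(K, h) = (-111 + K)*(-4 + h)
s = 29494 (s = 2*(24183 - 9436) = 2*14747 = 29494)
(s + (-42 - 33*89))/(O(-58, 154) + M(75)) = (29494 + (-42 - 33*89))/((444 - 111*154 - 4*(-58) - 58*154) + (9 + 75**2)) = (29494 + (-42 - 2937))/((444 - 17094 + 232 - 8932) + (9 + 5625)) = (29494 - 2979)/(-25350 + 5634) = 26515/(-19716) = 26515*(-1/19716) = -26515/19716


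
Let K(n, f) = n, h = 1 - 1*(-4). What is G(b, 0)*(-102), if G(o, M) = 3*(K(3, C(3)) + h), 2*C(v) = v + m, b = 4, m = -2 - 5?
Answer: -2448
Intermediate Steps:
m = -7
h = 5 (h = 1 + 4 = 5)
C(v) = -7/2 + v/2 (C(v) = (v - 7)/2 = (-7 + v)/2 = -7/2 + v/2)
G(o, M) = 24 (G(o, M) = 3*(3 + 5) = 3*8 = 24)
G(b, 0)*(-102) = 24*(-102) = -2448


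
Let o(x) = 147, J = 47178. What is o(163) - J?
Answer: -47031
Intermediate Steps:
o(163) - J = 147 - 1*47178 = 147 - 47178 = -47031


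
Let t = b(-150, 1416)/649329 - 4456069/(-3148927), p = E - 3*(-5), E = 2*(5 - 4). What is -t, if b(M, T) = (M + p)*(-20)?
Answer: -2901830973521/2044689619983 ≈ -1.4192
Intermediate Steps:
E = 2 (E = 2*1 = 2)
p = 17 (p = 2 - 3*(-5) = 2 + 15 = 17)
b(M, T) = -340 - 20*M (b(M, T) = (M + 17)*(-20) = (17 + M)*(-20) = -340 - 20*M)
t = 2901830973521/2044689619983 (t = (-340 - 20*(-150))/649329 - 4456069/(-3148927) = (-340 + 3000)*(1/649329) - 4456069*(-1/3148927) = 2660*(1/649329) + 4456069/3148927 = 2660/649329 + 4456069/3148927 = 2901830973521/2044689619983 ≈ 1.4192)
-t = -1*2901830973521/2044689619983 = -2901830973521/2044689619983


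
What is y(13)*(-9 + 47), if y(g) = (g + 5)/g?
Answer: 684/13 ≈ 52.615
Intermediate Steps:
y(g) = (5 + g)/g
y(13)*(-9 + 47) = ((5 + 13)/13)*(-9 + 47) = ((1/13)*18)*38 = (18/13)*38 = 684/13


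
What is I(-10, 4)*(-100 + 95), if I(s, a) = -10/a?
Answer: 25/2 ≈ 12.500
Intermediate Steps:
I(-10, 4)*(-100 + 95) = (-10/4)*(-100 + 95) = -10*1/4*(-5) = -5/2*(-5) = 25/2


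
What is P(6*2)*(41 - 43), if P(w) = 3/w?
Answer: -½ ≈ -0.50000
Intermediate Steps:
P(6*2)*(41 - 43) = (3/((6*2)))*(41 - 43) = (3/12)*(-2) = (3*(1/12))*(-2) = (¼)*(-2) = -½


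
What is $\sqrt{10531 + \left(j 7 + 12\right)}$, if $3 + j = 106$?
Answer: $32 \sqrt{11} \approx 106.13$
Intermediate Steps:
$j = 103$ ($j = -3 + 106 = 103$)
$\sqrt{10531 + \left(j 7 + 12\right)} = \sqrt{10531 + \left(103 \cdot 7 + 12\right)} = \sqrt{10531 + \left(721 + 12\right)} = \sqrt{10531 + 733} = \sqrt{11264} = 32 \sqrt{11}$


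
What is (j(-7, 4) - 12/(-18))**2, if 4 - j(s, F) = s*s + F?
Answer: 21025/9 ≈ 2336.1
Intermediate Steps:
j(s, F) = 4 - F - s**2 (j(s, F) = 4 - (s*s + F) = 4 - (s**2 + F) = 4 - (F + s**2) = 4 + (-F - s**2) = 4 - F - s**2)
(j(-7, 4) - 12/(-18))**2 = ((4 - 1*4 - 1*(-7)**2) - 12/(-18))**2 = ((4 - 4 - 1*49) - 12*(-1/18))**2 = ((4 - 4 - 49) + 2/3)**2 = (-49 + 2/3)**2 = (-145/3)**2 = 21025/9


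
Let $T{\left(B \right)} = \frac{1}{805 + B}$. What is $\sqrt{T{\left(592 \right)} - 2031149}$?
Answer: $\frac{4 i \sqrt{247750541709}}{1397} \approx 1425.2 i$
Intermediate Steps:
$\sqrt{T{\left(592 \right)} - 2031149} = \sqrt{\frac{1}{805 + 592} - 2031149} = \sqrt{\frac{1}{1397} - 2031149} = \sqrt{- \frac{2837515152}{1397}} = \frac{4 i \sqrt{247750541709}}{1397}$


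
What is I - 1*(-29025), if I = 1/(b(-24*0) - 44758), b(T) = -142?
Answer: 1303222499/44900 ≈ 29025.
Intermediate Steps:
I = -1/44900 (I = 1/(-142 - 44758) = 1/(-44900) = -1/44900 ≈ -2.2272e-5)
I - 1*(-29025) = -1/44900 - 1*(-29025) = -1/44900 + 29025 = 1303222499/44900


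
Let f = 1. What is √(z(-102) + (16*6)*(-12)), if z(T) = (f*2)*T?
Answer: 2*I*√339 ≈ 36.824*I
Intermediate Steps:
z(T) = 2*T (z(T) = (1*2)*T = 2*T)
√(z(-102) + (16*6)*(-12)) = √(2*(-102) + (16*6)*(-12)) = √(-204 + 96*(-12)) = √(-204 - 1152) = √(-1356) = 2*I*√339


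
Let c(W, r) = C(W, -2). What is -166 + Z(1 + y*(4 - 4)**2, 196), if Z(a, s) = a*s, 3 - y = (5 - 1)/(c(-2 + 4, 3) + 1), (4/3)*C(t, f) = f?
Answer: 30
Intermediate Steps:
C(t, f) = 3*f/4
c(W, r) = -3/2 (c(W, r) = (3/4)*(-2) = -3/2)
y = 11 (y = 3 - (5 - 1)/(-3/2 + 1) = 3 - 4/(-1/2) = 3 - 4*(-2) = 3 - 1*(-8) = 3 + 8 = 11)
-166 + Z(1 + y*(4 - 4)**2, 196) = -166 + (1 + 11*(4 - 4)**2)*196 = -166 + (1 + 11*0**2)*196 = -166 + (1 + 11*0)*196 = -166 + (1 + 0)*196 = -166 + 1*196 = -166 + 196 = 30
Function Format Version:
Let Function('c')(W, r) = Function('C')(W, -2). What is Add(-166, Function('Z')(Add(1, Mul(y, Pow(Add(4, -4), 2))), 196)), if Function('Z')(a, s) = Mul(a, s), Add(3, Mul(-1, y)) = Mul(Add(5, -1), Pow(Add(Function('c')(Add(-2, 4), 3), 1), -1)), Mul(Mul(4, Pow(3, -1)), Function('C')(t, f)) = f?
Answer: 30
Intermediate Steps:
Function('C')(t, f) = Mul(Rational(3, 4), f)
Function('c')(W, r) = Rational(-3, 2) (Function('c')(W, r) = Mul(Rational(3, 4), -2) = Rational(-3, 2))
y = 11 (y = Add(3, Mul(-1, Mul(Add(5, -1), Pow(Add(Rational(-3, 2), 1), -1)))) = Add(3, Mul(-1, Mul(4, Pow(Rational(-1, 2), -1)))) = Add(3, Mul(-1, Mul(4, -2))) = Add(3, Mul(-1, -8)) = Add(3, 8) = 11)
Add(-166, Function('Z')(Add(1, Mul(y, Pow(Add(4, -4), 2))), 196)) = Add(-166, Mul(Add(1, Mul(11, Pow(Add(4, -4), 2))), 196)) = Add(-166, Mul(Add(1, Mul(11, Pow(0, 2))), 196)) = Add(-166, Mul(Add(1, Mul(11, 0)), 196)) = Add(-166, Mul(Add(1, 0), 196)) = Add(-166, Mul(1, 196)) = Add(-166, 196) = 30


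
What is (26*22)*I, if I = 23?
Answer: 13156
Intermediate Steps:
(26*22)*I = (26*22)*23 = 572*23 = 13156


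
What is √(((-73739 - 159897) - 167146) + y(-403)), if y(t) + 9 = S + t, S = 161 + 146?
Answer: 3*I*√44543 ≈ 633.16*I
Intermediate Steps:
S = 307
y(t) = 298 + t (y(t) = -9 + (307 + t) = 298 + t)
√(((-73739 - 159897) - 167146) + y(-403)) = √(((-73739 - 159897) - 167146) + (298 - 403)) = √((-233636 - 167146) - 105) = √(-400782 - 105) = √(-400887) = 3*I*√44543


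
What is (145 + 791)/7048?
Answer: 117/881 ≈ 0.13280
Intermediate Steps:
(145 + 791)/7048 = 936*(1/7048) = 117/881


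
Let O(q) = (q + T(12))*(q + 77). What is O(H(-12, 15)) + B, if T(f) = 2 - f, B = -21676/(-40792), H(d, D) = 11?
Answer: 902843/10198 ≈ 88.531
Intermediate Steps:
B = 5419/10198 (B = -21676*(-1/40792) = 5419/10198 ≈ 0.53138)
O(q) = (-10 + q)*(77 + q) (O(q) = (q + (2 - 1*12))*(q + 77) = (q + (2 - 12))*(77 + q) = (q - 10)*(77 + q) = (-10 + q)*(77 + q))
O(H(-12, 15)) + B = (-770 + 11² + 67*11) + 5419/10198 = (-770 + 121 + 737) + 5419/10198 = 88 + 5419/10198 = 902843/10198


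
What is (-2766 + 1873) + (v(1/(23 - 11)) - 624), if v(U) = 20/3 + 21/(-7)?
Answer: -4540/3 ≈ -1513.3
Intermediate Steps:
v(U) = 11/3 (v(U) = 20*(1/3) + 21*(-1/7) = 20/3 - 3 = 11/3)
(-2766 + 1873) + (v(1/(23 - 11)) - 624) = (-2766 + 1873) + (11/3 - 624) = -893 - 1861/3 = -4540/3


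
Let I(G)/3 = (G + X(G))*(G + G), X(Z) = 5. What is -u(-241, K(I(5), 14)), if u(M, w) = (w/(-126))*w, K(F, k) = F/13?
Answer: 5000/1183 ≈ 4.2265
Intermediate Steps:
I(G) = 6*G*(5 + G) (I(G) = 3*((G + 5)*(G + G)) = 3*((5 + G)*(2*G)) = 3*(2*G*(5 + G)) = 6*G*(5 + G))
K(F, k) = F/13 (K(F, k) = F*(1/13) = F/13)
u(M, w) = -w²/126 (u(M, w) = (w*(-1/126))*w = (-w/126)*w = -w²/126)
-u(-241, K(I(5), 14)) = -(-1)*((6*5*(5 + 5))/13)²/126 = -(-1)*((6*5*10)/13)²/126 = -(-1)*((1/13)*300)²/126 = -(-1)*(300/13)²/126 = -(-1)*90000/(126*169) = -1*(-5000/1183) = 5000/1183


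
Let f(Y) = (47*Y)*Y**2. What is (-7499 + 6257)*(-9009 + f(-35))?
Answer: 2513974428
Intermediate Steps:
f(Y) = 47*Y**3
(-7499 + 6257)*(-9009 + f(-35)) = (-7499 + 6257)*(-9009 + 47*(-35)**3) = -1242*(-9009 + 47*(-42875)) = -1242*(-9009 - 2015125) = -1242*(-2024134) = 2513974428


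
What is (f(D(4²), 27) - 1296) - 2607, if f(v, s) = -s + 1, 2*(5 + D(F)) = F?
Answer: -3929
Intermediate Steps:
D(F) = -5 + F/2
f(v, s) = 1 - s
(f(D(4²), 27) - 1296) - 2607 = ((1 - 1*27) - 1296) - 2607 = ((1 - 27) - 1296) - 2607 = (-26 - 1296) - 2607 = -1322 - 2607 = -3929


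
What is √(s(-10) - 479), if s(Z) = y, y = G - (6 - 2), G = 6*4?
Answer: 3*I*√51 ≈ 21.424*I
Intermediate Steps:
G = 24
y = 20 (y = 24 - (6 - 2) = 24 - 1*4 = 24 - 4 = 20)
s(Z) = 20
√(s(-10) - 479) = √(20 - 479) = √(-459) = 3*I*√51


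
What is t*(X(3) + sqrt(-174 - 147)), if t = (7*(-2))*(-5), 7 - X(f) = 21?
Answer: -980 + 70*I*sqrt(321) ≈ -980.0 + 1254.2*I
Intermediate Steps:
X(f) = -14 (X(f) = 7 - 1*21 = 7 - 21 = -14)
t = 70 (t = -14*(-5) = 70)
t*(X(3) + sqrt(-174 - 147)) = 70*(-14 + sqrt(-174 - 147)) = 70*(-14 + sqrt(-321)) = 70*(-14 + I*sqrt(321)) = -980 + 70*I*sqrt(321)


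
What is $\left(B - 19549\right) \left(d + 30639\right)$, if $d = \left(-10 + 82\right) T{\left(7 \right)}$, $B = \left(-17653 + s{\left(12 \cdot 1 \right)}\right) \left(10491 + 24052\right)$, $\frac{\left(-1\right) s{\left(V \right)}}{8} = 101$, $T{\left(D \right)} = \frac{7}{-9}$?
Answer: $-19503325679376$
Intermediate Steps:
$T{\left(D \right)} = - \frac{7}{9}$ ($T{\left(D \right)} = 7 \left(- \frac{1}{9}\right) = - \frac{7}{9}$)
$s{\left(V \right)} = -808$ ($s{\left(V \right)} = \left(-8\right) 101 = -808$)
$B = -637698323$ ($B = \left(-17653 - 808\right) \left(10491 + 24052\right) = \left(-18461\right) 34543 = -637698323$)
$d = -56$ ($d = \left(-10 + 82\right) \left(- \frac{7}{9}\right) = 72 \left(- \frac{7}{9}\right) = -56$)
$\left(B - 19549\right) \left(d + 30639\right) = \left(-637698323 - 19549\right) \left(-56 + 30639\right) = \left(-637717872\right) 30583 = -19503325679376$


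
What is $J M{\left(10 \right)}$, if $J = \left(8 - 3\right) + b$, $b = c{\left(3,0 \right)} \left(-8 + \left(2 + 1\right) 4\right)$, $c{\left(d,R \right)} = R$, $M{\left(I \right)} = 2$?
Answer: $10$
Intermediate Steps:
$b = 0$ ($b = 0 \left(-8 + \left(2 + 1\right) 4\right) = 0 \left(-8 + 3 \cdot 4\right) = 0 \left(-8 + 12\right) = 0 \cdot 4 = 0$)
$J = 5$ ($J = \left(8 - 3\right) + 0 = 5 + 0 = 5$)
$J M{\left(10 \right)} = 5 \cdot 2 = 10$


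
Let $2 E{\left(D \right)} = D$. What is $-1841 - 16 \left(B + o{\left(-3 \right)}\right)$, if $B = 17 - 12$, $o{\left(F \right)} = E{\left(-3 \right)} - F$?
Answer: $-1945$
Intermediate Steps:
$E{\left(D \right)} = \frac{D}{2}$
$o{\left(F \right)} = - \frac{3}{2} - F$ ($o{\left(F \right)} = \frac{1}{2} \left(-3\right) - F = - \frac{3}{2} - F$)
$B = 5$ ($B = 17 - 12 = 5$)
$-1841 - 16 \left(B + o{\left(-3 \right)}\right) = -1841 - 16 \left(5 - - \frac{3}{2}\right) = -1841 - 16 \left(5 + \left(- \frac{3}{2} + 3\right)\right) = -1841 - 16 \left(5 + \frac{3}{2}\right) = -1841 - 16 \cdot \frac{13}{2} = -1841 - 104 = -1945$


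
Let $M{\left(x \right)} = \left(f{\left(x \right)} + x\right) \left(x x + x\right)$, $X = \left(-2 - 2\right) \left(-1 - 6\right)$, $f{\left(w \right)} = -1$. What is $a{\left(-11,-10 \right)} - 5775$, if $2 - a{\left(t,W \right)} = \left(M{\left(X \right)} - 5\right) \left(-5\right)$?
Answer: $103822$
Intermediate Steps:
$X = 28$ ($X = - 4 \left(-1 - 6\right) = \left(-4\right) \left(-7\right) = 28$)
$M{\left(x \right)} = \left(-1 + x\right) \left(x + x^{2}\right)$ ($M{\left(x \right)} = \left(-1 + x\right) \left(x x + x\right) = \left(-1 + x\right) \left(x^{2} + x\right) = \left(-1 + x\right) \left(x + x^{2}\right)$)
$a{\left(t,W \right)} = 109597$ ($a{\left(t,W \right)} = 2 - \left(\left(28^{3} - 28\right) - 5\right) \left(-5\right) = 2 - \left(\left(21952 - 28\right) - 5\right) \left(-5\right) = 2 - \left(21924 - 5\right) \left(-5\right) = 2 - 21919 \left(-5\right) = 2 - -109595 = 2 + 109595 = 109597$)
$a{\left(-11,-10 \right)} - 5775 = 109597 - 5775 = 103822$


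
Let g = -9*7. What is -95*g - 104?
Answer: 5881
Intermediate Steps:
g = -63
-95*g - 104 = -95*(-63) - 104 = 5985 - 104 = 5881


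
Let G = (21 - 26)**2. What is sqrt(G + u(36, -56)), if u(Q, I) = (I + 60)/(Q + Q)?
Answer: sqrt(902)/6 ≈ 5.0056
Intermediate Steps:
G = 25 (G = (-5)**2 = 25)
u(Q, I) = (60 + I)/(2*Q) (u(Q, I) = (60 + I)/((2*Q)) = (60 + I)*(1/(2*Q)) = (60 + I)/(2*Q))
sqrt(G + u(36, -56)) = sqrt(25 + (1/2)*(60 - 56)/36) = sqrt(25 + (1/2)*(1/36)*4) = sqrt(25 + 1/18) = sqrt(451/18) = sqrt(902)/6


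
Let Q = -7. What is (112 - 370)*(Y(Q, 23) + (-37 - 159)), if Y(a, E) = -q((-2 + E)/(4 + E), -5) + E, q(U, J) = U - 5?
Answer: 130634/3 ≈ 43545.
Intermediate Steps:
q(U, J) = -5 + U
Y(a, E) = 5 + E - (-2 + E)/(4 + E) (Y(a, E) = -(-5 + (-2 + E)/(4 + E)) + E = (5 - (-2 + E)/(4 + E)) + E = 5 + E - (-2 + E)/(4 + E))
(112 - 370)*(Y(Q, 23) + (-37 - 159)) = (112 - 370)*((22 + 23² + 8*23)/(4 + 23) + (-37 - 159)) = -258*((22 + 529 + 184)/27 - 196) = -258*((1/27)*735 - 196) = -258*(245/9 - 196) = -258*(-1519/9) = 130634/3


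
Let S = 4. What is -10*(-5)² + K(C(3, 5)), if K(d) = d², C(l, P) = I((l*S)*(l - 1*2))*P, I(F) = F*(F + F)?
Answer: 2073350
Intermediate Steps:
I(F) = 2*F² (I(F) = F*(2*F) = 2*F²)
C(l, P) = 32*P*l²*(-2 + l)² (C(l, P) = (2*((l*4)*(l - 1*2))²)*P = (2*((4*l)*(l - 2))²)*P = (2*((4*l)*(-2 + l))²)*P = (2*(4*l*(-2 + l))²)*P = (2*(16*l²*(-2 + l)²))*P = (32*l²*(-2 + l)²)*P = 32*P*l²*(-2 + l)²)
-10*(-5)² + K(C(3, 5)) = -10*(-5)² + (32*5*3²*(-2 + 3)²)² = -10*25 + (32*5*9*1²)² = -250 + (32*5*9*1)² = -250 + 1440² = -250 + 2073600 = 2073350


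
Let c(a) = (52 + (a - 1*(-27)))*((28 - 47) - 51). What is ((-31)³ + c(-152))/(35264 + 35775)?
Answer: -24681/71039 ≈ -0.34743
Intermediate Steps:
c(a) = -5530 - 70*a (c(a) = (52 + (a + 27))*(-19 - 51) = (52 + (27 + a))*(-70) = (79 + a)*(-70) = -5530 - 70*a)
((-31)³ + c(-152))/(35264 + 35775) = ((-31)³ + (-5530 - 70*(-152)))/(35264 + 35775) = (-29791 + (-5530 + 10640))/71039 = (-29791 + 5110)*(1/71039) = -24681*1/71039 = -24681/71039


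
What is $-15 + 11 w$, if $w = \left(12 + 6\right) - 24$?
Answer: $-81$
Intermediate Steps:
$w = -6$ ($w = 18 - 24 = -6$)
$-15 + 11 w = -15 + 11 \left(-6\right) = -15 - 66 = -81$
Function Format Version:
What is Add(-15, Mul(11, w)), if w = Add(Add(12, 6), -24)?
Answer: -81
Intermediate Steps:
w = -6 (w = Add(18, -24) = -6)
Add(-15, Mul(11, w)) = Add(-15, Mul(11, -6)) = Add(-15, -66) = -81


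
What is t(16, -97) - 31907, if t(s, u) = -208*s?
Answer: -35235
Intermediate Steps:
t(16, -97) - 31907 = -208*16 - 31907 = -3328 - 31907 = -35235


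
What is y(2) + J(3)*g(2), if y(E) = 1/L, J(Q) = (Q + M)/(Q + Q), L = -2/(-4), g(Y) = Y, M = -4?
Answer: 5/3 ≈ 1.6667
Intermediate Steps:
L = ½ (L = -2*(-¼) = ½ ≈ 0.50000)
J(Q) = (-4 + Q)/(2*Q) (J(Q) = (Q - 4)/(Q + Q) = (-4 + Q)/((2*Q)) = (-4 + Q)*(1/(2*Q)) = (-4 + Q)/(2*Q))
y(E) = 2 (y(E) = 1/(½) = 2)
y(2) + J(3)*g(2) = 2 + ((½)*(-4 + 3)/3)*2 = 2 + ((½)*(⅓)*(-1))*2 = 2 - ⅙*2 = 2 - ⅓ = 5/3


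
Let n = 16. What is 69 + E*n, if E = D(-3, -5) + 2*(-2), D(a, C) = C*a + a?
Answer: 197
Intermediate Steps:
D(a, C) = a + C*a
E = 8 (E = -3*(1 - 5) + 2*(-2) = -3*(-4) - 4 = 12 - 4 = 8)
69 + E*n = 69 + 8*16 = 69 + 128 = 197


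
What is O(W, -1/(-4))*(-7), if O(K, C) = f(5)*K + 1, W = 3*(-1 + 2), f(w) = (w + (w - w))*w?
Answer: -532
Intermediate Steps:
f(w) = w² (f(w) = (w + 0)*w = w*w = w²)
W = 3 (W = 3*1 = 3)
O(K, C) = 1 + 25*K (O(K, C) = 5²*K + 1 = 25*K + 1 = 1 + 25*K)
O(W, -1/(-4))*(-7) = (1 + 25*3)*(-7) = (1 + 75)*(-7) = 76*(-7) = -532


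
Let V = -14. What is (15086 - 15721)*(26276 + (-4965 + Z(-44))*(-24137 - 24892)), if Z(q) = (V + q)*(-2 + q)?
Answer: -71530139515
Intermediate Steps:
Z(q) = (-14 + q)*(-2 + q)
(15086 - 15721)*(26276 + (-4965 + Z(-44))*(-24137 - 24892)) = (15086 - 15721)*(26276 + (-4965 + (28 + (-44)**2 - 16*(-44)))*(-24137 - 24892)) = -635*(26276 + (-4965 + (28 + 1936 + 704))*(-49029)) = -635*(26276 + (-4965 + 2668)*(-49029)) = -635*(26276 - 2297*(-49029)) = -635*(26276 + 112619613) = -635*112645889 = -71530139515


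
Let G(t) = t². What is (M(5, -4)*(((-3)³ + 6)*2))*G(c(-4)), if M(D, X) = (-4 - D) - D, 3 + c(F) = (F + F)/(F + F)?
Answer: 2352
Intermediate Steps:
c(F) = -2 (c(F) = -3 + (F + F)/(F + F) = -3 + (2*F)/((2*F)) = -3 + (2*F)*(1/(2*F)) = -3 + 1 = -2)
M(D, X) = -4 - 2*D
(M(5, -4)*(((-3)³ + 6)*2))*G(c(-4)) = ((-4 - 2*5)*(((-3)³ + 6)*2))*(-2)² = ((-4 - 10)*((-27 + 6)*2))*4 = -(-294)*2*4 = -14*(-42)*4 = 588*4 = 2352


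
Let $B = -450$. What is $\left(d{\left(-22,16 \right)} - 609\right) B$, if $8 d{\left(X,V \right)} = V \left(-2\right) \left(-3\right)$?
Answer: $268650$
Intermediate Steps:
$d{\left(X,V \right)} = \frac{3 V}{4}$ ($d{\left(X,V \right)} = \frac{V \left(-2\right) \left(-3\right)}{8} = \frac{- 2 V \left(-3\right)}{8} = \frac{6 V}{8} = \frac{3 V}{4}$)
$\left(d{\left(-22,16 \right)} - 609\right) B = \left(\frac{3}{4} \cdot 16 - 609\right) \left(-450\right) = \left(12 - 609\right) \left(-450\right) = \left(-597\right) \left(-450\right) = 268650$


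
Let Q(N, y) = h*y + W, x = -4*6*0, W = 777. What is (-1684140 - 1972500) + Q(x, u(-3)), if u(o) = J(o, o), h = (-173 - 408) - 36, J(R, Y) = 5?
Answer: -3658948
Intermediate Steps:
h = -617 (h = -581 - 36 = -617)
u(o) = 5
x = 0 (x = -24*0 = 0)
Q(N, y) = 777 - 617*y (Q(N, y) = -617*y + 777 = 777 - 617*y)
(-1684140 - 1972500) + Q(x, u(-3)) = (-1684140 - 1972500) + (777 - 617*5) = -3656640 + (777 - 3085) = -3656640 - 2308 = -3658948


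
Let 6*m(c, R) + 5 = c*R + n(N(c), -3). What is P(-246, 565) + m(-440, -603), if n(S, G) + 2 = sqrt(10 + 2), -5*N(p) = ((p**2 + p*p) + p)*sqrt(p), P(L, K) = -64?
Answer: 264929/6 + sqrt(3)/3 ≈ 44155.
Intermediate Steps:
N(p) = -sqrt(p)*(p + 2*p**2)/5 (N(p) = -((p**2 + p*p) + p)*sqrt(p)/5 = -((p**2 + p**2) + p)*sqrt(p)/5 = -(2*p**2 + p)*sqrt(p)/5 = -(p + 2*p**2)*sqrt(p)/5 = -sqrt(p)*(p + 2*p**2)/5)
n(S, G) = -2 + 2*sqrt(3) (n(S, G) = -2 + sqrt(10 + 2) = -2 + sqrt(12) = -2 + 2*sqrt(3))
m(c, R) = -7/6 + sqrt(3)/3 + R*c/6 (m(c, R) = -5/6 + (c*R + (-2 + 2*sqrt(3)))/6 = -5/6 + (R*c + (-2 + 2*sqrt(3)))/6 = -5/6 + (-2 + 2*sqrt(3) + R*c)/6 = -5/6 + (-1/3 + sqrt(3)/3 + R*c/6) = -7/6 + sqrt(3)/3 + R*c/6)
P(-246, 565) + m(-440, -603) = -64 + (-7/6 + sqrt(3)/3 + (1/6)*(-603)*(-440)) = -64 + (-7/6 + sqrt(3)/3 + 44220) = -64 + (265313/6 + sqrt(3)/3) = 264929/6 + sqrt(3)/3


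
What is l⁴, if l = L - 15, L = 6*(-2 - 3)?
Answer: 4100625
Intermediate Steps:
L = -30 (L = 6*(-5) = -30)
l = -45 (l = -30 - 15 = -45)
l⁴ = (-45)⁴ = 4100625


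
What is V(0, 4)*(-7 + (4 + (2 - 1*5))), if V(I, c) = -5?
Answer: 30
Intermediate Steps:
V(0, 4)*(-7 + (4 + (2 - 1*5))) = -5*(-7 + (4 + (2 - 1*5))) = -5*(-7 + (4 + (2 - 5))) = -5*(-7 + (4 - 3)) = -5*(-7 + 1) = -5*(-6) = 30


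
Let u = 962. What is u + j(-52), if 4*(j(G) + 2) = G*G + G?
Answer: 1623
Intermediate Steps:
j(G) = -2 + G/4 + G²/4 (j(G) = -2 + (G*G + G)/4 = -2 + (G² + G)/4 = -2 + (G + G²)/4 = -2 + (G/4 + G²/4) = -2 + G/4 + G²/4)
u + j(-52) = 962 + (-2 + (¼)*(-52) + (¼)*(-52)²) = 962 + (-2 - 13 + (¼)*2704) = 962 + (-2 - 13 + 676) = 962 + 661 = 1623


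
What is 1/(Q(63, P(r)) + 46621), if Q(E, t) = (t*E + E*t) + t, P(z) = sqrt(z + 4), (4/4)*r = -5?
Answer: 46621/2173533770 - 127*I/2173533770 ≈ 2.1449e-5 - 5.843e-8*I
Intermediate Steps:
r = -5
P(z) = sqrt(4 + z)
Q(E, t) = t + 2*E*t (Q(E, t) = (E*t + E*t) + t = 2*E*t + t = t + 2*E*t)
1/(Q(63, P(r)) + 46621) = 1/(sqrt(4 - 5)*(1 + 2*63) + 46621) = 1/(sqrt(-1)*(1 + 126) + 46621) = 1/(I*127 + 46621) = 1/(127*I + 46621) = 1/(46621 + 127*I) = (46621 - 127*I)/2173533770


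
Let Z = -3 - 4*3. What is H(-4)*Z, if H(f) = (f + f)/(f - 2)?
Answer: -20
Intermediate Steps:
Z = -15 (Z = -3 - 12 = -15)
H(f) = 2*f/(-2 + f) (H(f) = (2*f)/(-2 + f) = 2*f/(-2 + f))
H(-4)*Z = (2*(-4)/(-2 - 4))*(-15) = (2*(-4)/(-6))*(-15) = (2*(-4)*(-1/6))*(-15) = (4/3)*(-15) = -20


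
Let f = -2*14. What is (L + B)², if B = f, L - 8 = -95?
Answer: 13225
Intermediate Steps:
L = -87 (L = 8 - 95 = -87)
f = -28
B = -28
(L + B)² = (-87 - 28)² = (-115)² = 13225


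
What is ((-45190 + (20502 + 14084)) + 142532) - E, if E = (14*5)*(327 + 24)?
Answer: 107358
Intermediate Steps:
E = 24570 (E = 70*351 = 24570)
((-45190 + (20502 + 14084)) + 142532) - E = ((-45190 + (20502 + 14084)) + 142532) - 1*24570 = ((-45190 + 34586) + 142532) - 24570 = (-10604 + 142532) - 24570 = 131928 - 24570 = 107358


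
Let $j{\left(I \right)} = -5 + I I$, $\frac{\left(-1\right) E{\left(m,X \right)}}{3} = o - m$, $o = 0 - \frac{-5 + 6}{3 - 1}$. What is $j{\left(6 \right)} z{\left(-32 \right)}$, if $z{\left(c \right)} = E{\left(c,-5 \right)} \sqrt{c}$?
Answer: $- 11718 i \sqrt{2} \approx - 16572.0 i$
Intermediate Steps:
$o = - \frac{1}{2}$ ($o = 0 - 1 \cdot \frac{1}{2} = 0 - \frac{1}{2} = - \frac{1}{2} \approx -0.5$)
$E{\left(m,X \right)} = \frac{3}{2} + 3 m$ ($E{\left(m,X \right)} = - 3 \left(- \frac{1}{2} - m\right) = \frac{3}{2} + 3 m$)
$j{\left(I \right)} = -5 + I^{2}$
$z{\left(c \right)} = \sqrt{c} \left(\frac{3}{2} + 3 c\right)$ ($z{\left(c \right)} = \left(\frac{3}{2} + 3 c\right) \sqrt{c} = \sqrt{c} \left(\frac{3}{2} + 3 c\right)$)
$j{\left(6 \right)} z{\left(-32 \right)} = \left(-5 + 6^{2}\right) \sqrt{-32} \left(\frac{3}{2} + 3 \left(-32\right)\right) = \left(-5 + 36\right) 4 i \sqrt{2} \left(\frac{3}{2} - 96\right) = 31 \cdot 4 i \sqrt{2} \left(- \frac{189}{2}\right) = 31 \left(- 378 i \sqrt{2}\right) = - 11718 i \sqrt{2}$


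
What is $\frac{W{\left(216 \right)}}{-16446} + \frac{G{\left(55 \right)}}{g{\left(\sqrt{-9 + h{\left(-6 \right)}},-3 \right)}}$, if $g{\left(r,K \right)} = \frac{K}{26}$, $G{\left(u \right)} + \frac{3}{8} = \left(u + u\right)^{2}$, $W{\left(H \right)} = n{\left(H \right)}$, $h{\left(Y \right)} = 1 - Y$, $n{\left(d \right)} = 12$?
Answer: $- \frac{3449167525}{32892} \approx -1.0486 \cdot 10^{5}$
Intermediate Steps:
$W{\left(H \right)} = 12$
$G{\left(u \right)} = - \frac{3}{8} + 4 u^{2}$ ($G{\left(u \right)} = - \frac{3}{8} + \left(u + u\right)^{2} = - \frac{3}{8} + \left(2 u\right)^{2} = - \frac{3}{8} + 4 u^{2}$)
$g{\left(r,K \right)} = \frac{K}{26}$ ($g{\left(r,K \right)} = K \frac{1}{26} = \frac{K}{26}$)
$\frac{W{\left(216 \right)}}{-16446} + \frac{G{\left(55 \right)}}{g{\left(\sqrt{-9 + h{\left(-6 \right)}},-3 \right)}} = \frac{12}{-16446} + \frac{- \frac{3}{8} + 4 \cdot 55^{2}}{\frac{1}{26} \left(-3\right)} = 12 \left(- \frac{1}{16446}\right) + \frac{- \frac{3}{8} + 4 \cdot 3025}{- \frac{3}{26}} = - \frac{2}{2741} + \left(- \frac{3}{8} + 12100\right) \left(- \frac{26}{3}\right) = - \frac{2}{2741} + \frac{96797}{8} \left(- \frac{26}{3}\right) = - \frac{2}{2741} - \frac{1258361}{12} = - \frac{3449167525}{32892}$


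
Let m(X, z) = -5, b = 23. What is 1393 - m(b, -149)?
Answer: 1398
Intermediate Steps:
1393 - m(b, -149) = 1393 - 1*(-5) = 1393 + 5 = 1398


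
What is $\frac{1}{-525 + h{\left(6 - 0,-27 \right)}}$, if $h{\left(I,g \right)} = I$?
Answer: $- \frac{1}{519} \approx -0.0019268$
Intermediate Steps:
$\frac{1}{-525 + h{\left(6 - 0,-27 \right)}} = \frac{1}{-525 + \left(6 - 0\right)} = \frac{1}{-525 + \left(6 + 0\right)} = \frac{1}{-525 + 6} = \frac{1}{-519} = - \frac{1}{519}$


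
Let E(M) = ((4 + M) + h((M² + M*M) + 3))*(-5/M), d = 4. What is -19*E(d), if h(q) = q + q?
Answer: 3705/2 ≈ 1852.5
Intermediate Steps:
h(q) = 2*q
E(M) = -5*(10 + M + 4*M²)/M (E(M) = ((4 + M) + 2*((M² + M*M) + 3))*(-5/M) = ((4 + M) + 2*((M² + M²) + 3))*(-5/M) = ((4 + M) + 2*(2*M² + 3))*(-5/M) = ((4 + M) + 2*(3 + 2*M²))*(-5/M) = ((4 + M) + (6 + 4*M²))*(-5/M) = (10 + M + 4*M²)*(-5/M) = -5*(10 + M + 4*M²)/M)
-19*E(d) = -19*(-5 - 50/4 - 20*4) = -19*(-5 - 50*¼ - 80) = -19*(-5 - 25/2 - 80) = -19*(-195/2) = 3705/2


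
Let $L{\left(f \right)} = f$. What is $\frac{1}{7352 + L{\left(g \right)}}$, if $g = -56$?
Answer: $\frac{1}{7296} \approx 0.00013706$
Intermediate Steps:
$\frac{1}{7352 + L{\left(g \right)}} = \frac{1}{7352 - 56} = \frac{1}{7296}$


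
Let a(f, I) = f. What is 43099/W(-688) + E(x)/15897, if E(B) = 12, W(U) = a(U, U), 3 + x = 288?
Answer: -228378849/3645712 ≈ -62.643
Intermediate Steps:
x = 285 (x = -3 + 288 = 285)
W(U) = U
43099/W(-688) + E(x)/15897 = 43099/(-688) + 12/15897 = 43099*(-1/688) + 12*(1/15897) = -43099/688 + 4/5299 = -228378849/3645712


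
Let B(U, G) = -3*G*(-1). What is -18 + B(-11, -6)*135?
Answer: -2448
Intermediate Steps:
B(U, G) = 3*G
-18 + B(-11, -6)*135 = -18 + (3*(-6))*135 = -18 - 18*135 = -18 - 2430 = -2448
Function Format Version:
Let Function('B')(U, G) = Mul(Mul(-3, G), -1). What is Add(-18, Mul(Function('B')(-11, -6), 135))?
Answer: -2448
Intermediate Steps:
Function('B')(U, G) = Mul(3, G)
Add(-18, Mul(Function('B')(-11, -6), 135)) = Add(-18, Mul(Mul(3, -6), 135)) = Add(-18, Mul(-18, 135)) = Add(-18, -2430) = -2448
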